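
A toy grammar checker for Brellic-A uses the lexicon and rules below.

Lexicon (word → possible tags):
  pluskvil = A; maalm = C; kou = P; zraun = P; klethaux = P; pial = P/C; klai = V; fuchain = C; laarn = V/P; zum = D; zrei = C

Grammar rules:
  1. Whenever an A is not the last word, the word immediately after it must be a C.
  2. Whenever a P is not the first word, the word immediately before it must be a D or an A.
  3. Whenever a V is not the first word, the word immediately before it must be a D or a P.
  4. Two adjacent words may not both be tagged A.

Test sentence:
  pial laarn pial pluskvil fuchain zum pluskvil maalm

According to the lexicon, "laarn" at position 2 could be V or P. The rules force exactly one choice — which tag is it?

V

Candidates per position — 1:pial {P,C}; 2:laarn {V,P}; 3:pial {P,C}; 4:pluskvil {A}; 5:fuchain {C}; 6:zum {D}; 7:pluskvil {A}; 8:maalm {C}.
Position 2: P is ruled out by rule 2; that leaves V.
Position 3: P is ruled out by rule 2; that leaves C.
Position 1: C is ruled out by rule 3; that leaves P.
That leaves exactly one tagging: P V C A C D A C.
Rule-by-rule: rule 1 satisfied; rule 2 satisfied; rule 3 satisfied; rule 4 satisfied.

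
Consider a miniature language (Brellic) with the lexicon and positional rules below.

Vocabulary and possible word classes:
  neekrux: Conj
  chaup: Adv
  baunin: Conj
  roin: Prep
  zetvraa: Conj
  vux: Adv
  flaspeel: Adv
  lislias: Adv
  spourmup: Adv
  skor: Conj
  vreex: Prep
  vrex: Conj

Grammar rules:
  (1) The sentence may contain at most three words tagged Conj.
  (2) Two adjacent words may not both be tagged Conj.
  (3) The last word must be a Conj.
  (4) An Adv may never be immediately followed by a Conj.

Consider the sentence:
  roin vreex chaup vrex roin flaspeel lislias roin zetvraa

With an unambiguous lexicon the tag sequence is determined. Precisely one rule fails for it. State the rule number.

Fixed tagging: Prep Prep Adv Conj Prep Adv Adv Prep Conj.
Checking each rule: R1 holds, R2 holds, R3 holds, R4 violated.
Only rule 4 fails.

4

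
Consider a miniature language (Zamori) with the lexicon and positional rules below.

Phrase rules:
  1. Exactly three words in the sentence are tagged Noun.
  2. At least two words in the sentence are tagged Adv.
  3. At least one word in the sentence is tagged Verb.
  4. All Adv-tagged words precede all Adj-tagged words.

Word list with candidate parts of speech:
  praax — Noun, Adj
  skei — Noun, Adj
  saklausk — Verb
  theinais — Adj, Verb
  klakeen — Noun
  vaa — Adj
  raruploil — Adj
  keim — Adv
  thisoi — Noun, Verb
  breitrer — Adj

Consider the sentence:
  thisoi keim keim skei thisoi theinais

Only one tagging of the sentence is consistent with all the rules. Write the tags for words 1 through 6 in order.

Candidates per position — 1:thisoi {Noun,Verb}; 2:keim {Adv}; 3:keim {Adv}; 4:skei {Noun,Adj}; 5:thisoi {Noun,Verb}; 6:theinais {Adj,Verb}.
Word 1 cannot be Verb — rule 1 would then fail for every completion. It is Noun.
Word 4 cannot be Adj — rule 1 would then fail for every completion. It is Noun.
Word 5 cannot be Verb — rule 1 would then fail for every completion. It is Noun.
Word 6 cannot be Adj — rule 3 would then fail for every completion. It is Verb.
The only consistent sequence is: Noun Adv Adv Noun Noun Verb.
Verifying each rule — rule 1 ✓; rule 2 ✓; rule 3 ✓; rule 4 ✓.

Noun Adv Adv Noun Noun Verb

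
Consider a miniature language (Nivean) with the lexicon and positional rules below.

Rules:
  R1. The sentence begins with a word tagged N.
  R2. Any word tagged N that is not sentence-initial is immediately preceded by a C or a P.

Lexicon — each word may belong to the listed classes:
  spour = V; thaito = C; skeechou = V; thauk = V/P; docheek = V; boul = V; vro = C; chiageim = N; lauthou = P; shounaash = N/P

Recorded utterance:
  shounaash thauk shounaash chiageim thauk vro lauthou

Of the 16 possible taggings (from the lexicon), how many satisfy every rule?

4

Candidates per position — 1:shounaash {N,P}; 2:thauk {V,P}; 3:shounaash {N,P}; 4:chiageim {N}; 5:thauk {V,P}; 6:vro {C}; 7:lauthou {P}.
There are 16 candidate sequences in total.
The sequences that satisfy every rule: N V P N V C P; N V P N P C P; N P P N V C P; N P P N P C P.
Count = 4.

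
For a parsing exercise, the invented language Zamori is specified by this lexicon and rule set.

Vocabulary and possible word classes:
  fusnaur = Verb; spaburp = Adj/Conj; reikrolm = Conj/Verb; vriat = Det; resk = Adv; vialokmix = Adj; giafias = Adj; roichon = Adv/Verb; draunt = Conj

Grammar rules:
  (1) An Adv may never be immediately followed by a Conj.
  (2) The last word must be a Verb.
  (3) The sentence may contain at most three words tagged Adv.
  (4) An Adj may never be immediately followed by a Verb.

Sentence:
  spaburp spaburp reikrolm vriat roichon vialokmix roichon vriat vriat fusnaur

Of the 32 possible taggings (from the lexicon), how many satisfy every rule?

Candidates per position — 1:spaburp {Adj,Conj}; 2:spaburp {Adj,Conj}; 3:reikrolm {Conj,Verb}; 4:vriat {Det}; 5:roichon {Adv,Verb}; 6:vialokmix {Adj}; 7:roichon {Adv,Verb}; 8:vriat {Det}; 9:vriat {Det}; 10:fusnaur {Verb}.
There are 32 candidate sequences in total.
Checking each against the rules leaves 12 sequences.
Count = 12.

12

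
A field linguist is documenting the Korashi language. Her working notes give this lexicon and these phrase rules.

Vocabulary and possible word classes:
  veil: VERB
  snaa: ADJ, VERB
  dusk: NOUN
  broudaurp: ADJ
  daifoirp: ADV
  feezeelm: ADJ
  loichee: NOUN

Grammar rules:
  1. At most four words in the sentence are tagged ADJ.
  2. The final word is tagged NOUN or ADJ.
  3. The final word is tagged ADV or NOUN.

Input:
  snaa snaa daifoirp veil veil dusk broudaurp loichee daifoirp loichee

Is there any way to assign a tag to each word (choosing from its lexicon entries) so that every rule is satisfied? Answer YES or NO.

Candidates per position — 1:snaa {ADJ,VERB}; 2:snaa {ADJ,VERB}; 3:daifoirp {ADV}; 4:veil {VERB}; 5:veil {VERB}; 6:dusk {NOUN}; 7:broudaurp {ADJ}; 8:loichee {NOUN}; 9:daifoirp {ADV}; 10:loichee {NOUN}.
One satisfying assignment: ADJ VERB ADV VERB VERB NOUN ADJ NOUN ADV NOUN.
Rule-by-rule: rule 1 satisfied; rule 2 satisfied; rule 3 satisfied.

YES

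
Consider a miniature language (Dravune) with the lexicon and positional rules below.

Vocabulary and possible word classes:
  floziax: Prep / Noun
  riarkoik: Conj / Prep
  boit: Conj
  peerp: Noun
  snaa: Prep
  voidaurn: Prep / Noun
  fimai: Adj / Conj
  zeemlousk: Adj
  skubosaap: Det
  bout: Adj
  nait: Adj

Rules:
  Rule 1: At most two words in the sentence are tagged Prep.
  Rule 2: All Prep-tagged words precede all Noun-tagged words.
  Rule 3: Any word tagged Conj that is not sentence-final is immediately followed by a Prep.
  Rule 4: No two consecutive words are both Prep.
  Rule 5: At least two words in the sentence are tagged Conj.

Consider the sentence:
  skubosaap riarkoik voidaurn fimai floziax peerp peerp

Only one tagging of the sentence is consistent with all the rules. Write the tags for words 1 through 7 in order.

Det Conj Prep Conj Prep Noun Noun

Candidates per position — 1:skubosaap {Det}; 2:riarkoik {Conj,Prep}; 3:voidaurn {Prep,Noun}; 4:fimai {Adj,Conj}; 5:floziax {Prep,Noun}; 6:peerp {Noun}; 7:peerp {Noun}.
Word 2 cannot be Prep — rule 5 would then fail for every completion. It is Conj.
Word 3 cannot be Noun — rule 3 would then fail for every completion. It is Prep.
Word 4 cannot be Adj — rule 5 would then fail for every completion. It is Conj.
Word 5 cannot be Noun — rule 3 would then fail for every completion. It is Prep.
So the tagging must be: Det Conj Prep Conj Prep Noun Noun.
Verifying each rule — rule 1 satisfied; rule 2 satisfied; rule 3 satisfied; rule 4 satisfied; rule 5 satisfied.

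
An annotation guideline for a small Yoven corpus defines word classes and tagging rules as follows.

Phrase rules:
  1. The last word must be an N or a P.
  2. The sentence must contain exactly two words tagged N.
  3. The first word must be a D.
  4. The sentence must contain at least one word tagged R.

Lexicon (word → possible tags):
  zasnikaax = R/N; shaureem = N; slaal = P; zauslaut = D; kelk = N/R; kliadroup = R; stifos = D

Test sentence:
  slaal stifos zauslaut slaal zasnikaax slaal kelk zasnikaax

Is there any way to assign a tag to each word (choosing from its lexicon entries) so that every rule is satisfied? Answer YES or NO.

NO

Candidates per position — 1:slaal {P}; 2:stifos {D}; 3:zauslaut {D}; 4:slaal {P}; 5:zasnikaax {R,N}; 6:slaal {P}; 7:kelk {N,R}; 8:zasnikaax {R,N}.
Rule 3 cannot be satisfied by any choice of tags from the lexicon.
So there is no consistent tagging.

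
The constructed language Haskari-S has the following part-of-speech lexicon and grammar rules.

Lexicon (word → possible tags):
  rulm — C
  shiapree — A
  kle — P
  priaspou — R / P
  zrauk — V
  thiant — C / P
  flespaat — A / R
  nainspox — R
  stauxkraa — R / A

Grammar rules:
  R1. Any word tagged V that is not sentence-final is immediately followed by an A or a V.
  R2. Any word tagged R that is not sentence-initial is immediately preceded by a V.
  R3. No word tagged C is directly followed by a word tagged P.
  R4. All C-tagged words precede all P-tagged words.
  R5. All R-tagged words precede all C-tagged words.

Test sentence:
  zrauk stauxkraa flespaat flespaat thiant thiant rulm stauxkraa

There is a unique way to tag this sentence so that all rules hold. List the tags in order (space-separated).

V A A A C C C A

Candidates per position — 1:zrauk {V}; 2:stauxkraa {R,A}; 3:flespaat {A,R}; 4:flespaat {A,R}; 5:thiant {C,P}; 6:thiant {C,P}; 7:rulm {C}; 8:stauxkraa {R,A}.
If word 2 were R, no tagging could satisfy rule 1; so word 2 is A.
If word 3 were R, no tagging could satisfy rule 2; so word 3 is A.
If word 4 were R, no tagging could satisfy rule 2; so word 4 is A.
If word 5 were P, no tagging could satisfy rule 4; so word 5 is C.
If word 6 were P, no tagging could satisfy rule 3; so word 6 is C.
If word 8 were R, no tagging could satisfy rule 2; so word 8 is A.
The only consistent sequence is: V A A A C C C A.
Checking: rule 1 ✓; rule 2 ✓; rule 3 ✓; rule 4 ✓; rule 5 ✓.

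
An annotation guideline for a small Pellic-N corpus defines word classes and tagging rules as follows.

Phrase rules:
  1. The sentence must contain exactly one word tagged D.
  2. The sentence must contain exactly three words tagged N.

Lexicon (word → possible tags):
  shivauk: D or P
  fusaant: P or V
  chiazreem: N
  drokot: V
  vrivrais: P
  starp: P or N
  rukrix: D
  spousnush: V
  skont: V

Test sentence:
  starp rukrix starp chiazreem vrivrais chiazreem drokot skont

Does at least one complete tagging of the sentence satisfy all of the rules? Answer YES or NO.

YES

Candidates per position — 1:starp {P,N}; 2:rukrix {D}; 3:starp {P,N}; 4:chiazreem {N}; 5:vrivrais {P}; 6:chiazreem {N}; 7:drokot {V}; 8:skont {V}.
One satisfying assignment: N D P N P N V V.
Verifying each rule — rule 1 ok; rule 2 ok.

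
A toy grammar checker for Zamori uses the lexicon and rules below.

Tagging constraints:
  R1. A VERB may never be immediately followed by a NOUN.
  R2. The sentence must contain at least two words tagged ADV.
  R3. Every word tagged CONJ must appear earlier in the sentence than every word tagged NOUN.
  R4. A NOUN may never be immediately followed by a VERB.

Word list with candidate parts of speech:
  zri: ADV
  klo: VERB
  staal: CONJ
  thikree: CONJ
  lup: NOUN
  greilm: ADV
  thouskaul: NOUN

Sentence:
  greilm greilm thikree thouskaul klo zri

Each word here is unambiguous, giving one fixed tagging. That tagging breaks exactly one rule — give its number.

4

Fixed tagging: ADV ADV CONJ NOUN VERB ADV.
Applying the rules: R1 ✓, R2 ✓, R3 ✓, R4 ✗.
Only rule 4 fails.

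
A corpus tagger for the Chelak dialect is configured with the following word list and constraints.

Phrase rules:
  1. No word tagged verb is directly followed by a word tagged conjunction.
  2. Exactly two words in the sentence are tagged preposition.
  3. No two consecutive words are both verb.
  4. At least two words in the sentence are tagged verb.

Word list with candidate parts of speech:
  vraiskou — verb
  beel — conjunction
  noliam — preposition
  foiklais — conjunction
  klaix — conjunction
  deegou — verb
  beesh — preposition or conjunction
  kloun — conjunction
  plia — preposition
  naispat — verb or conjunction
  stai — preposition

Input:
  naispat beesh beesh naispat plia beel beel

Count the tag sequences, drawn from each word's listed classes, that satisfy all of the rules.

1

Candidates per position — 1:naispat {verb,conjunction}; 2:beesh {preposition,conjunction}; 3:beesh {preposition,conjunction}; 4:naispat {verb,conjunction}; 5:plia {preposition}; 6:beel {conjunction}; 7:beel {conjunction}.
There are 16 candidate sequences in total.
The sequences that satisfy every rule: verb preposition conjunction verb preposition conjunction conjunction.
Count = 1.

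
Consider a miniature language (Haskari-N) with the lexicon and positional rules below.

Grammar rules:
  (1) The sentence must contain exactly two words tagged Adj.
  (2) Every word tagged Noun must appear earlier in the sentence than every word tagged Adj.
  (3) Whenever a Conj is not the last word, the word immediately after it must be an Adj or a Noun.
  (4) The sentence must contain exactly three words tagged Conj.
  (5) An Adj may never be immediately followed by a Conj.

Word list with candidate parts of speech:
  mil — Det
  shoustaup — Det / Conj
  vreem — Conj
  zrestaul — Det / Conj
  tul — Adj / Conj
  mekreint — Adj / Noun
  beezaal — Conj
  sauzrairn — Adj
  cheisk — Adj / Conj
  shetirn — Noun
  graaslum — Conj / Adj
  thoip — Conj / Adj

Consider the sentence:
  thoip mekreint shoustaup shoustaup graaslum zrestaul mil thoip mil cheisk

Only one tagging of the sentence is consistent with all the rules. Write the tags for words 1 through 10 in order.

Candidates per position — 1:thoip {Conj,Adj}; 2:mekreint {Adj,Noun}; 3:shoustaup {Det,Conj}; 4:shoustaup {Det,Conj}; 5:graaslum {Conj,Adj}; 6:zrestaul {Det,Conj}; 7:mil {Det}; 8:thoip {Conj,Adj}; 9:mil {Det}; 10:cheisk {Adj,Conj}.
If word 3 were Conj, no tagging could satisfy rule 3; so word 3 is Det.
If word 5 were Conj, no tagging could satisfy rule 3; so word 5 is Adj.
If word 6 were Conj, no tagging could satisfy rule 3; so word 6 is Det.
If word 8 were Conj, no tagging could satisfy rule 3; so word 8 is Adj.
If word 10 were Adj, no tagging could satisfy rule 1; so word 10 is Conj.
If word 1 were Adj, no tagging could satisfy rule 1; so word 1 is Conj.
If word 2 were Adj, no tagging could satisfy rule 1; so word 2 is Noun.
If word 4 were Det, no tagging could satisfy rule 4; so word 4 is Conj.
The only consistent sequence is: Conj Noun Det Conj Adj Det Det Adj Det Conj.
Checking: rule 1 satisfied; rule 2 satisfied; rule 3 satisfied; rule 4 satisfied; rule 5 satisfied.

Conj Noun Det Conj Adj Det Det Adj Det Conj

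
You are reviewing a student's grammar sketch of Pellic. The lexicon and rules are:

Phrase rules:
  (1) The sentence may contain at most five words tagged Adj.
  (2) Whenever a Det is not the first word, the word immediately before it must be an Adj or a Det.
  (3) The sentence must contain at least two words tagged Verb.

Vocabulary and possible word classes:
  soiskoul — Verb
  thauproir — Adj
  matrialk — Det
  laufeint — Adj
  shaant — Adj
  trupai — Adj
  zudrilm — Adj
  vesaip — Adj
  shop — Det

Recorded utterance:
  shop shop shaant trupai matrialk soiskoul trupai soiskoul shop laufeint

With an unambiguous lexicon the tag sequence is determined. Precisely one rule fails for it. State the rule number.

Fixed tagging: Det Det Adj Adj Det Verb Adj Verb Det Adj.
Checking each rule: R1 ok, R2 fails, R3 ok.
Only rule 2 fails.

2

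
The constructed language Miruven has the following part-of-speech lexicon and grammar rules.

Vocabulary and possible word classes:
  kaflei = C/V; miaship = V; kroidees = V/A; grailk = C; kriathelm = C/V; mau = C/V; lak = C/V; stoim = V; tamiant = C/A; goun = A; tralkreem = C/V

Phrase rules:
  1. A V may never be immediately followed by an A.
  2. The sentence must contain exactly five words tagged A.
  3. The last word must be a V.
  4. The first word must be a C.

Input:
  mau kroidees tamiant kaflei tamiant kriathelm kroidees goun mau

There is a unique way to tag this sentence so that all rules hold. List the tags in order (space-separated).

C A A C A C A A V

Candidates per position — 1:mau {C,V}; 2:kroidees {V,A}; 3:tamiant {C,A}; 4:kaflei {C,V}; 5:tamiant {C,A}; 6:kriathelm {C,V}; 7:kroidees {V,A}; 8:goun {A}; 9:mau {C,V}.
Position 1: V is ruled out by rule 4; that leaves C.
Position 2: V is ruled out by rule 2; that leaves A.
Position 3: C is ruled out by rule 2; that leaves A.
Position 5: C is ruled out by rule 2; that leaves A.
Position 6: V is ruled out by rule 1; that leaves C.
Position 7: V is ruled out by rule 1; that leaves A.
Position 9: C is ruled out by rule 3; that leaves V.
Position 4: V is ruled out by rule 1; that leaves C.
The only consistent sequence is: C A A C A C A A V.
Rule-by-rule: rule 1 satisfied; rule 2 satisfied; rule 3 satisfied; rule 4 satisfied.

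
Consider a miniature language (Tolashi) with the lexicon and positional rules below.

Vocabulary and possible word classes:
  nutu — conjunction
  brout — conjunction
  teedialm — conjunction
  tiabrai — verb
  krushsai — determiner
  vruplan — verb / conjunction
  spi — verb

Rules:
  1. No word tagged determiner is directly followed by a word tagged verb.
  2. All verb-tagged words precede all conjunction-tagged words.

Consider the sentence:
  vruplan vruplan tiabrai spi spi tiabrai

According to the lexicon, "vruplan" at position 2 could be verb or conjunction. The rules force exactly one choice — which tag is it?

Candidates per position — 1:vruplan {verb,conjunction}; 2:vruplan {verb,conjunction}; 3:tiabrai {verb}; 4:spi {verb}; 5:spi {verb}; 6:tiabrai {verb}.
Position 1: tagging it conjunction would leave rule 2 unsatisfiable, so it must be verb.
Position 2: tagging it conjunction would leave rule 2 unsatisfiable, so it must be verb.
That leaves exactly one tagging: verb verb verb verb verb verb.
Check: rule 1 satisfied; rule 2 satisfied.

verb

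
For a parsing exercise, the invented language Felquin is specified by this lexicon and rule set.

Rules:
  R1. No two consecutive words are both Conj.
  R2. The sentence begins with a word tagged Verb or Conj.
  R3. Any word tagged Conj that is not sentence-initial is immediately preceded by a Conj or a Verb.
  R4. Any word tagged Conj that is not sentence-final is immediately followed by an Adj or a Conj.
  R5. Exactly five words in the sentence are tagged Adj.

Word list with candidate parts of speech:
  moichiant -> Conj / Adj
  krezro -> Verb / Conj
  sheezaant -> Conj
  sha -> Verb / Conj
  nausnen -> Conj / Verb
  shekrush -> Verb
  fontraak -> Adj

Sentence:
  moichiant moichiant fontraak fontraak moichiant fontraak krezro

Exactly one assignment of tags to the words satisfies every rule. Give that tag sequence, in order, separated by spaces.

Conj Adj Adj Adj Adj Adj Verb

Candidates per position — 1:moichiant {Conj,Adj}; 2:moichiant {Conj,Adj}; 3:fontraak {Adj}; 4:fontraak {Adj}; 5:moichiant {Conj,Adj}; 6:fontraak {Adj}; 7:krezro {Verb,Conj}.
If word 1 were Adj, no tagging could satisfy rule 2; so word 1 is Conj.
If word 2 were Conj, no tagging could satisfy rule 1; so word 2 is Adj.
If word 5 were Conj, no tagging could satisfy rule 3; so word 5 is Adj.
If word 7 were Conj, no tagging could satisfy rule 3; so word 7 is Verb.
That leaves exactly one tagging: Conj Adj Adj Adj Adj Adj Verb.
Checking: rule 1 holds; rule 2 holds; rule 3 holds; rule 4 holds; rule 5 holds.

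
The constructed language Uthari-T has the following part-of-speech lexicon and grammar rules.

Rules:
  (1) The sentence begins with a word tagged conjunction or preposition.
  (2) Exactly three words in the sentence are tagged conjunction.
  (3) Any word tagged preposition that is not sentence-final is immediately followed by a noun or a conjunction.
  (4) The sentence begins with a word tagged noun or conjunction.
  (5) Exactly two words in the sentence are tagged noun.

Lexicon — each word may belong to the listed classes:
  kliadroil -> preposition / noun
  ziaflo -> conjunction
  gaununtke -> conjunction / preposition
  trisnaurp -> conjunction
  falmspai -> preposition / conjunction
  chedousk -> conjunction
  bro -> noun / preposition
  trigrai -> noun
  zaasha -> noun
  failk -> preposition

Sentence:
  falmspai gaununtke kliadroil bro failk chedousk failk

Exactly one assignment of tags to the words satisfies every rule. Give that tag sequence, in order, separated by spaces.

Candidates per position — 1:falmspai {preposition,conjunction}; 2:gaununtke {conjunction,preposition}; 3:kliadroil {preposition,noun}; 4:bro {noun,preposition}; 5:failk {preposition}; 6:chedousk {conjunction}; 7:failk {preposition}.
Position 1: tagging it preposition would leave rule 2 unsatisfiable, so it must be conjunction.
Position 2: tagging it preposition would leave rule 2 unsatisfiable, so it must be conjunction.
Position 3: tagging it preposition would leave rule 5 unsatisfiable, so it must be noun.
Position 4: tagging it preposition would leave rule 3 unsatisfiable, so it must be noun.
The only consistent sequence is: conjunction conjunction noun noun preposition conjunction preposition.
Verifying each rule — rule 1 ✓; rule 2 ✓; rule 3 ✓; rule 4 ✓; rule 5 ✓.

conjunction conjunction noun noun preposition conjunction preposition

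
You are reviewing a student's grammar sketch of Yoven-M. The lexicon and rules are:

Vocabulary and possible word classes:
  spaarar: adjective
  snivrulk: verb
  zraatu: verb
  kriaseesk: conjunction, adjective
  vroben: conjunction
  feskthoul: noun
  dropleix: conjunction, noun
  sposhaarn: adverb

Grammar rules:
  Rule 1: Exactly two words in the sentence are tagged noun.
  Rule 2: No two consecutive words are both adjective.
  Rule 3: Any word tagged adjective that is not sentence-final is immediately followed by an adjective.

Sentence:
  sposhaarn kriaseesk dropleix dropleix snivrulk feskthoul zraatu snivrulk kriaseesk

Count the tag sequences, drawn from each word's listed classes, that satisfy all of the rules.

4

Candidates per position — 1:sposhaarn {adverb}; 2:kriaseesk {conjunction,adjective}; 3:dropleix {conjunction,noun}; 4:dropleix {conjunction,noun}; 5:snivrulk {verb}; 6:feskthoul {noun}; 7:zraatu {verb}; 8:snivrulk {verb}; 9:kriaseesk {conjunction,adjective}.
There are 16 candidate sequences in total.
The sequences that satisfy every rule: adverb conjunction conjunction noun verb noun verb verb conjunction; adverb conjunction conjunction noun verb noun verb verb adjective; adverb conjunction noun conjunction verb noun verb verb conjunction; adverb conjunction noun conjunction verb noun verb verb adjective.
Count = 4.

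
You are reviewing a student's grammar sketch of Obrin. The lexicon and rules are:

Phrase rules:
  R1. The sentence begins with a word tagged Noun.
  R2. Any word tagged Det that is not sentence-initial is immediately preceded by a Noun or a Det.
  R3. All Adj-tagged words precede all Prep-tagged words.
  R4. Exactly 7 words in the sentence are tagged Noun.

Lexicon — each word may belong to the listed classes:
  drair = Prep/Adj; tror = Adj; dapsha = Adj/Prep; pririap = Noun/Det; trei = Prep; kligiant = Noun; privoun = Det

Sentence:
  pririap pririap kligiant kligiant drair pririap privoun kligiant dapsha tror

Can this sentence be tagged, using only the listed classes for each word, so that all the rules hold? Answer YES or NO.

Candidates per position — 1:pririap {Noun,Det}; 2:pririap {Noun,Det}; 3:kligiant {Noun}; 4:kligiant {Noun}; 5:drair {Prep,Adj}; 6:pririap {Noun,Det}; 7:privoun {Det}; 8:kligiant {Noun}; 9:dapsha {Adj,Prep}; 10:tror {Adj}.
Rule 4 cannot be satisfied by any choice of tags from the lexicon.
So there is no consistent tagging.

NO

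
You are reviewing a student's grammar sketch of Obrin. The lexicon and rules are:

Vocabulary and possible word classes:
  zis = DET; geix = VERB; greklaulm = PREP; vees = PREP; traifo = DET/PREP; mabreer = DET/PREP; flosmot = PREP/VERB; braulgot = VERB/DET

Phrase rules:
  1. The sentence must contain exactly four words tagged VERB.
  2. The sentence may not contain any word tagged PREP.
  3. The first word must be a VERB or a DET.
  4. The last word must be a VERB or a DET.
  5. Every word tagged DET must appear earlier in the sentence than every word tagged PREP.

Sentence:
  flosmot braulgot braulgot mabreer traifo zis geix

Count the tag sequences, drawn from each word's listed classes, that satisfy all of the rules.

Candidates per position — 1:flosmot {PREP,VERB}; 2:braulgot {VERB,DET}; 3:braulgot {VERB,DET}; 4:mabreer {DET,PREP}; 5:traifo {DET,PREP}; 6:zis {DET}; 7:geix {VERB}.
There are 32 candidate sequences in total.
The sequences that satisfy every rule: VERB VERB VERB DET DET DET VERB.
Count = 1.

1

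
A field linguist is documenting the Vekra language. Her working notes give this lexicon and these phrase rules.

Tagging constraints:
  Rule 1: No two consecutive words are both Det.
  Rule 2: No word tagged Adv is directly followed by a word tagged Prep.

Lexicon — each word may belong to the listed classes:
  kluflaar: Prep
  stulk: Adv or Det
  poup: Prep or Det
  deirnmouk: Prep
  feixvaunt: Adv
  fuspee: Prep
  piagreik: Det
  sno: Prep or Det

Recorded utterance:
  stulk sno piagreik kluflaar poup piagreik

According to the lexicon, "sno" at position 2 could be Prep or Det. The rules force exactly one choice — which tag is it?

Prep

Candidates per position — 1:stulk {Adv,Det}; 2:sno {Prep,Det}; 3:piagreik {Det}; 4:kluflaar {Prep}; 5:poup {Prep,Det}; 6:piagreik {Det}.
At position 2, choosing Det makes rule 1 impossible to satisfy; hence Prep.
At position 5, choosing Det makes rule 1 impossible to satisfy; hence Prep.
At position 1, choosing Adv makes rule 2 impossible to satisfy; hence Det.
That leaves exactly one tagging: Det Prep Det Prep Prep Det.
Verifying each rule — rule 1 satisfied; rule 2 satisfied.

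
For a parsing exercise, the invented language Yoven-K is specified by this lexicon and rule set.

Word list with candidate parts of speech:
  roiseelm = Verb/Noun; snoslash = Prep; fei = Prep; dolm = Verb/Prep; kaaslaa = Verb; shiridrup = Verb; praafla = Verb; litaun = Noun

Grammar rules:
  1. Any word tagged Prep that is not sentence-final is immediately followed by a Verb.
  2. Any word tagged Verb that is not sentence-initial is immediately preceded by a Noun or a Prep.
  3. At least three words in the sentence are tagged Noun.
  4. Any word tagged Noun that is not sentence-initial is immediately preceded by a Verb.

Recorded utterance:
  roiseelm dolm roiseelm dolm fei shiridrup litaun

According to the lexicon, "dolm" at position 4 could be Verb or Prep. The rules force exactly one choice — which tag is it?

Verb

Candidates per position — 1:roiseelm {Verb,Noun}; 2:dolm {Verb,Prep}; 3:roiseelm {Verb,Noun}; 4:dolm {Verb,Prep}; 5:fei {Prep}; 6:shiridrup {Verb}; 7:litaun {Noun}.
At position 1, choosing Verb makes rule 3 impossible to satisfy; hence Noun.
At position 3, choosing Verb makes rule 3 impossible to satisfy; hence Noun.
At position 4, choosing Prep makes rule 1 impossible to satisfy; hence Verb.
At position 2, choosing Prep makes rule 1 impossible to satisfy; hence Verb.
That leaves exactly one tagging: Noun Verb Noun Verb Prep Verb Noun.
Verifying each rule — rule 1 ok; rule 2 ok; rule 3 ok; rule 4 ok.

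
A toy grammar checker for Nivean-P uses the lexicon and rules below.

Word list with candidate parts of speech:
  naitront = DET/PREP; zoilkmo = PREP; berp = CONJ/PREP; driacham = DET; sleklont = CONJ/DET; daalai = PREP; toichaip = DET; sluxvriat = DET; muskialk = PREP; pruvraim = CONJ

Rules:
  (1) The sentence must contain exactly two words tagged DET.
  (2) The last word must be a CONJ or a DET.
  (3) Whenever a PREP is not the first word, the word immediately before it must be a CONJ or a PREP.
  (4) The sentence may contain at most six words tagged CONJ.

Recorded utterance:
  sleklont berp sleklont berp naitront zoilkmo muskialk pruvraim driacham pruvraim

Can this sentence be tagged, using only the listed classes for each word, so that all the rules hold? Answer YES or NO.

YES

Candidates per position — 1:sleklont {CONJ,DET}; 2:berp {CONJ,PREP}; 3:sleklont {CONJ,DET}; 4:berp {CONJ,PREP}; 5:naitront {DET,PREP}; 6:zoilkmo {PREP}; 7:muskialk {PREP}; 8:pruvraim {CONJ}; 9:driacham {DET}; 10:pruvraim {CONJ}.
One satisfying assignment: CONJ CONJ DET CONJ PREP PREP PREP CONJ DET CONJ.
Verifying each rule — rule 1 holds; rule 2 holds; rule 3 holds; rule 4 holds.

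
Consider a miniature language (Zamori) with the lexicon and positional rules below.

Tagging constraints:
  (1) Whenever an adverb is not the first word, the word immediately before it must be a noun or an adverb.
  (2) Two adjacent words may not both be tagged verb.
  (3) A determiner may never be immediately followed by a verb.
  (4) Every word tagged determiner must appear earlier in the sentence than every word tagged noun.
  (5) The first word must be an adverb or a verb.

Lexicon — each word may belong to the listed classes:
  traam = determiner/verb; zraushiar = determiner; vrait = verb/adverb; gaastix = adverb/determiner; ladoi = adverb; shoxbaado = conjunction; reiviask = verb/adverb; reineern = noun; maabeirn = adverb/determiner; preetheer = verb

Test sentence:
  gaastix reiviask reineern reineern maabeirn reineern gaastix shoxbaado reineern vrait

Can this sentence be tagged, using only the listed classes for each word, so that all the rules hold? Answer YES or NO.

Candidates per position — 1:gaastix {adverb,determiner}; 2:reiviask {verb,adverb}; 3:reineern {noun}; 4:reineern {noun}; 5:maabeirn {adverb,determiner}; 6:reineern {noun}; 7:gaastix {adverb,determiner}; 8:shoxbaado {conjunction}; 9:reineern {noun}; 10:vrait {verb,adverb}.
One satisfying assignment: adverb adverb noun noun adverb noun adverb conjunction noun verb.
Verifying each rule — rule 1 holds; rule 2 holds; rule 3 holds; rule 4 holds; rule 5 holds.

YES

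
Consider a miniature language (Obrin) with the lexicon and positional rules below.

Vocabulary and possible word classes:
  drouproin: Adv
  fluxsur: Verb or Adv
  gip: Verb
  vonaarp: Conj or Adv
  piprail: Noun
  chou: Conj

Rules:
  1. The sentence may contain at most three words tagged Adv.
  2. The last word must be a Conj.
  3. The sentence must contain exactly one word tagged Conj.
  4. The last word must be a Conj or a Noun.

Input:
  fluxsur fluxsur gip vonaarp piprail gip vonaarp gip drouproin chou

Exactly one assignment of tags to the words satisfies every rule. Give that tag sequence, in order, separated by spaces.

Verb Verb Verb Adv Noun Verb Adv Verb Adv Conj

Candidates per position — 1:fluxsur {Verb,Adv}; 2:fluxsur {Verb,Adv}; 3:gip {Verb}; 4:vonaarp {Conj,Adv}; 5:piprail {Noun}; 6:gip {Verb}; 7:vonaarp {Conj,Adv}; 8:gip {Verb}; 9:drouproin {Adv}; 10:chou {Conj}.
If word 4 were Conj, no tagging could satisfy rule 3; so word 4 is Adv.
If word 7 were Conj, no tagging could satisfy rule 3; so word 7 is Adv.
If word 1 were Adv, no tagging could satisfy rule 1; so word 1 is Verb.
If word 2 were Adv, no tagging could satisfy rule 1; so word 2 is Verb.
The unique satisfying tagging is: Verb Verb Verb Adv Noun Verb Adv Verb Adv Conj.
Check: rule 1 ✓; rule 2 ✓; rule 3 ✓; rule 4 ✓.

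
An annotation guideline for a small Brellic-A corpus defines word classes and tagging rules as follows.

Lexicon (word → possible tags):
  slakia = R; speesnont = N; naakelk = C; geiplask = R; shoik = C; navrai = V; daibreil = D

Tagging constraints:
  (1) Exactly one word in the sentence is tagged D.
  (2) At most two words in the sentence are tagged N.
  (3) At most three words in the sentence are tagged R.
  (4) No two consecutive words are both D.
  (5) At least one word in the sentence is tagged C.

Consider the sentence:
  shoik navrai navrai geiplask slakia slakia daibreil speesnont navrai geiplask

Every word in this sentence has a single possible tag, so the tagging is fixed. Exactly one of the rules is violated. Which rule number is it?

Fixed tagging: C V V R R R D N V R.
Checking each rule: R1 ✓, R2 ✓, R3 ✗, R4 ✓, R5 ✓.
Only rule 3 fails.

3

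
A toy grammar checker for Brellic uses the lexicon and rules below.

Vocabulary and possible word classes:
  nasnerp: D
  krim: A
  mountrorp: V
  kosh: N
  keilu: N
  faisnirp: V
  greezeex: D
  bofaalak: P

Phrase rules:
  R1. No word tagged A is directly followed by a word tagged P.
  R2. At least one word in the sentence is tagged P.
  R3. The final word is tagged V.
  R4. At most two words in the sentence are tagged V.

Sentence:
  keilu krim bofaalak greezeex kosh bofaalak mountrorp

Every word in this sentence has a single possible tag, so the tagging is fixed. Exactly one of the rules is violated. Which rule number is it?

Fixed tagging: N A P D N P V.
Applying the rules: R1 fails, R2 ok, R3 ok, R4 ok.
Only rule 1 fails.

1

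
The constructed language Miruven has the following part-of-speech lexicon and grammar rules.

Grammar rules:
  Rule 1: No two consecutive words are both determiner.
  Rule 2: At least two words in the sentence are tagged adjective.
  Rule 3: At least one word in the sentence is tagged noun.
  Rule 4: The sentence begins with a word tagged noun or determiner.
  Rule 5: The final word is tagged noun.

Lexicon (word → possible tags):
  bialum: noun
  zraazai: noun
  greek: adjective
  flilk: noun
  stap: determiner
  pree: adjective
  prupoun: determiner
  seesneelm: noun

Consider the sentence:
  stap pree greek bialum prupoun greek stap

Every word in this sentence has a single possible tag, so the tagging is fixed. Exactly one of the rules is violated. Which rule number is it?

5

Fixed tagging: determiner adjective adjective noun determiner adjective determiner.
Rule check: R1 holds, R2 holds, R3 holds, R4 holds, R5 violated.
Only rule 5 fails.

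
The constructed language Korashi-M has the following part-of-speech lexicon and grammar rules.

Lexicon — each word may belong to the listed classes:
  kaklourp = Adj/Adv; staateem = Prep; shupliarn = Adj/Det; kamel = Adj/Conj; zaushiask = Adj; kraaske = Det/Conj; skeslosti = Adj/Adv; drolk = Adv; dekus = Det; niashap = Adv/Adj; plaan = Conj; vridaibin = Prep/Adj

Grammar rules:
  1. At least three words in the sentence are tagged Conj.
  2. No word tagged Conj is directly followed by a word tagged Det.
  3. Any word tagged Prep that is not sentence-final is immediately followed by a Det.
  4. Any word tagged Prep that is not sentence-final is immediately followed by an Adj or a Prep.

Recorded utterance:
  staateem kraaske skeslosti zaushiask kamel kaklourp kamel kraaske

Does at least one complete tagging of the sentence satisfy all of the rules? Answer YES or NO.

NO

Candidates per position — 1:staateem {Prep}; 2:kraaske {Det,Conj}; 3:skeslosti {Adj,Adv}; 4:zaushiask {Adj}; 5:kamel {Adj,Conj}; 6:kaklourp {Adj,Adv}; 7:kamel {Adj,Conj}; 8:kraaske {Det,Conj}.
Rule 4 cannot be satisfied by any choice of tags from the lexicon.
So there is no consistent tagging.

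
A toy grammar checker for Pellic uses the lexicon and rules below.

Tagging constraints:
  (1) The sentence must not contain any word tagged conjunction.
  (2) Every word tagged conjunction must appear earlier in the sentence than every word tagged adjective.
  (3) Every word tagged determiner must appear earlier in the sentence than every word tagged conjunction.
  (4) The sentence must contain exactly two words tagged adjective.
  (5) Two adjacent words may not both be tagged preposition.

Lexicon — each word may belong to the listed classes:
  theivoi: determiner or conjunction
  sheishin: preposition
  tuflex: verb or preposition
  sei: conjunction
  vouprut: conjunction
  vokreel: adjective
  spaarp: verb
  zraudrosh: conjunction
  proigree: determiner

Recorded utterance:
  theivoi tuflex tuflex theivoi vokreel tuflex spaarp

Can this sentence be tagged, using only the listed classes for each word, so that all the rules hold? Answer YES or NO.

Candidates per position — 1:theivoi {determiner,conjunction}; 2:tuflex {verb,preposition}; 3:tuflex {verb,preposition}; 4:theivoi {determiner,conjunction}; 5:vokreel {adjective}; 6:tuflex {verb,preposition}; 7:spaarp {verb}.
Rule 4 cannot be satisfied by any choice of tags from the lexicon.
So there is no consistent tagging.

NO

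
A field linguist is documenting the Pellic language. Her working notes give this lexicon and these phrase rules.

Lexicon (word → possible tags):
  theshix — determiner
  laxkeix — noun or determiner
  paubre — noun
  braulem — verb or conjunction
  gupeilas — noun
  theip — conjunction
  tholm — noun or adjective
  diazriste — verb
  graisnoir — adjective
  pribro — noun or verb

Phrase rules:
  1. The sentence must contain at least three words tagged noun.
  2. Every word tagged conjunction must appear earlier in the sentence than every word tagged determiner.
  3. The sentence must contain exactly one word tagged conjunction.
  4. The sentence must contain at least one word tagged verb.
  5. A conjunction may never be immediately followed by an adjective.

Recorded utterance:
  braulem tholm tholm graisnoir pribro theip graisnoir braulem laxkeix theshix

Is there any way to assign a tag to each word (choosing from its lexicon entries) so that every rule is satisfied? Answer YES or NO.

Candidates per position — 1:braulem {verb,conjunction}; 2:tholm {noun,adjective}; 3:tholm {noun,adjective}; 4:graisnoir {adjective}; 5:pribro {noun,verb}; 6:theip {conjunction}; 7:graisnoir {adjective}; 8:braulem {verb,conjunction}; 9:laxkeix {noun,determiner}; 10:theshix {determiner}.
Rule 5 cannot be satisfied by any choice of tags from the lexicon.
So there is no consistent tagging.

NO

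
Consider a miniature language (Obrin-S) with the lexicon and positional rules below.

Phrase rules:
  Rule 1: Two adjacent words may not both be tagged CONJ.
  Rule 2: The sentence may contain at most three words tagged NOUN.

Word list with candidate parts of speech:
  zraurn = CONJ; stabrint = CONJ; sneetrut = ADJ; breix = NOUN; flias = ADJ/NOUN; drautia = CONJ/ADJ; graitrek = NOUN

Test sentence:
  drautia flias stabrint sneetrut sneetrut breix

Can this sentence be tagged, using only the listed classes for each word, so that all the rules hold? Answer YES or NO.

YES

Candidates per position — 1:drautia {CONJ,ADJ}; 2:flias {ADJ,NOUN}; 3:stabrint {CONJ}; 4:sneetrut {ADJ}; 5:sneetrut {ADJ}; 6:breix {NOUN}.
One satisfying assignment: CONJ NOUN CONJ ADJ ADJ NOUN.
Verifying each rule — rule 1 ok; rule 2 ok.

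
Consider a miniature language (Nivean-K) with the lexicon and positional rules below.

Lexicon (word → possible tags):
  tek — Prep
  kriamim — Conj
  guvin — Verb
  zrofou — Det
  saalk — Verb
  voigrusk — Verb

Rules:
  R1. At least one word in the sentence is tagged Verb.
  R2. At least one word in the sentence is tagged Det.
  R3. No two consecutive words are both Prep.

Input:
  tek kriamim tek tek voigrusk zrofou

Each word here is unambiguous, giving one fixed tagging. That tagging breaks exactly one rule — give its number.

Fixed tagging: Prep Conj Prep Prep Verb Det.
Applying the rules: R1 ✓, R2 ✓, R3 ✗.
Only rule 3 fails.

3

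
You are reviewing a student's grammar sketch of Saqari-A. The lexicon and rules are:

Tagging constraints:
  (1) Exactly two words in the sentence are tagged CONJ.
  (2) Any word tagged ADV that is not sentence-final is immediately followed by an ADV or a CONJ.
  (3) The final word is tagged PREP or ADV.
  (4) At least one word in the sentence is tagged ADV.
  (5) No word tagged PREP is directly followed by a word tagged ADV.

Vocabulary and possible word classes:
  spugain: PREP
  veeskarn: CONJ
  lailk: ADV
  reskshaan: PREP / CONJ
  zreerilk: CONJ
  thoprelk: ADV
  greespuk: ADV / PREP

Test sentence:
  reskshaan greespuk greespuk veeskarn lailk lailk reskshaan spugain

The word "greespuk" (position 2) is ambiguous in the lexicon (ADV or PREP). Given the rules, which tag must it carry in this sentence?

PREP

Candidates per position — 1:reskshaan {PREP,CONJ}; 2:greespuk {ADV,PREP}; 3:greespuk {ADV,PREP}; 4:veeskarn {CONJ}; 5:lailk {ADV}; 6:lailk {ADV}; 7:reskshaan {PREP,CONJ}; 8:spugain {PREP}.
Word 7 cannot be PREP — rule 2 would then fail for every completion. It is CONJ.
Word 1 cannot be CONJ — rule 1 would then fail for every completion. It is PREP.
Word 2 cannot be ADV — rule 5 would then fail for every completion. It is PREP.
Word 3 cannot be ADV — rule 5 would then fail for every completion. It is PREP.
The only consistent sequence is: PREP PREP PREP CONJ ADV ADV CONJ PREP.
Verifying each rule — rule 1 holds; rule 2 holds; rule 3 holds; rule 4 holds; rule 5 holds.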